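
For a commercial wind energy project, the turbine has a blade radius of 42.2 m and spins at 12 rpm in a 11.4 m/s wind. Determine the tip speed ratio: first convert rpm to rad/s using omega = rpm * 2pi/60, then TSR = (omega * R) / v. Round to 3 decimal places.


Convert rotational speed to rad/s:
  omega = 12 * 2 * pi / 60 = 1.2566 rad/s
Compute tip speed:
  v_tip = omega * R = 1.2566 * 42.2 = 53.03 m/s
Tip speed ratio:
  TSR = v_tip / v_wind = 53.03 / 11.4 = 4.652

4.652


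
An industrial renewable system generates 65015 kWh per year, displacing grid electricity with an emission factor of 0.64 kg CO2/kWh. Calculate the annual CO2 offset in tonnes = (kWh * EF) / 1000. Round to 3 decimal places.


CO2 offset in kg = generation * emission_factor
CO2 offset = 65015 * 0.64 = 41609.6 kg
Convert to tonnes:
  CO2 offset = 41609.6 / 1000 = 41.610 tonnes

41.610


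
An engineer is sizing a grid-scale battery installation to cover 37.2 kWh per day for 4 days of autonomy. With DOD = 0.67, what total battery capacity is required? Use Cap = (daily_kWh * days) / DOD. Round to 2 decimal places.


Total energy needed = daily * days = 37.2 * 4 = 148.8 kWh
Account for depth of discharge:
  Cap = total_energy / DOD = 148.8 / 0.67
  Cap = 222.09 kWh

222.09


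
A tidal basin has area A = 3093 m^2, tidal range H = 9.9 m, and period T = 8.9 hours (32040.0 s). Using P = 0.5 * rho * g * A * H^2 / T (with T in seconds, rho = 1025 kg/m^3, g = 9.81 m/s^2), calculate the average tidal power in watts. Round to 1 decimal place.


Convert period to seconds: T = 8.9 * 3600 = 32040.0 s
H^2 = 9.9^2 = 98.01
P = 0.5 * rho * g * A * H^2 / T
P = 0.5 * 1025 * 9.81 * 3093 * 98.01 / 32040.0
P = 47568.6 W

47568.6


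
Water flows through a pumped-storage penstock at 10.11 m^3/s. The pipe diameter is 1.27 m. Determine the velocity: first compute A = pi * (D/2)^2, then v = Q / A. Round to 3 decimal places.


Compute pipe cross-sectional area:
  A = pi * (D/2)^2 = pi * (1.27/2)^2 = 1.2668 m^2
Calculate velocity:
  v = Q / A = 10.11 / 1.2668
  v = 7.981 m/s

7.981


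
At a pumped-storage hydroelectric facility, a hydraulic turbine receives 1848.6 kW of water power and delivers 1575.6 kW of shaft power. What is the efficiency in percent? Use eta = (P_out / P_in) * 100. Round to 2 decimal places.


Turbine efficiency = (output power / input power) * 100
eta = (1575.6 / 1848.6) * 100
eta = 85.23%

85.23


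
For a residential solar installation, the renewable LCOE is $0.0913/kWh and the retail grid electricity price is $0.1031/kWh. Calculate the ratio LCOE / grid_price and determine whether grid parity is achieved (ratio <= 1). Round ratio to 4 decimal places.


Compare LCOE to grid price:
  LCOE = $0.0913/kWh, Grid price = $0.1031/kWh
  Ratio = LCOE / grid_price = 0.0913 / 0.1031 = 0.8855
  Grid parity achieved (ratio <= 1)? yes

0.8855


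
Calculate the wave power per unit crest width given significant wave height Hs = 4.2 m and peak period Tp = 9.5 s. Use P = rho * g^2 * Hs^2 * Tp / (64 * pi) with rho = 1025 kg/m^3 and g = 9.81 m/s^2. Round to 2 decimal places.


Apply wave power formula:
  g^2 = 9.81^2 = 96.2361
  Hs^2 = 4.2^2 = 17.64
  Numerator = rho * g^2 * Hs^2 * Tp = 1025 * 96.2361 * 17.64 * 9.5 = 16530426.78
  Denominator = 64 * pi = 201.0619
  P = 16530426.78 / 201.0619 = 82215.60 W/m

82215.60


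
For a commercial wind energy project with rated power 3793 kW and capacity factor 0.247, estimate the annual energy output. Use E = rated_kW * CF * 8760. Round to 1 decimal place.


Annual energy = rated_kW * capacity_factor * hours_per_year
Given: P_rated = 3793 kW, CF = 0.247, hours = 8760
E = 3793 * 0.247 * 8760
E = 8206990.0 kWh

8206990.0


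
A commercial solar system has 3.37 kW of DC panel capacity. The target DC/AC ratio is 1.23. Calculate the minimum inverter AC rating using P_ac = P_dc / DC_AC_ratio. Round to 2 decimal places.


The inverter AC capacity is determined by the DC/AC ratio.
Given: P_dc = 3.37 kW, DC/AC ratio = 1.23
P_ac = P_dc / ratio = 3.37 / 1.23
P_ac = 2.74 kW

2.74


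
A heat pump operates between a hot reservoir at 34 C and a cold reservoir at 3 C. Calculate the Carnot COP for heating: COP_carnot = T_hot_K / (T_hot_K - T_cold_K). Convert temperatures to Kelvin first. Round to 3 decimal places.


Convert to Kelvin:
  T_hot = 34 + 273.15 = 307.15 K
  T_cold = 3 + 273.15 = 276.15 K
Apply Carnot COP formula:
  COP = T_hot_K / (T_hot_K - T_cold_K) = 307.15 / 31.0
  COP = 9.908

9.908


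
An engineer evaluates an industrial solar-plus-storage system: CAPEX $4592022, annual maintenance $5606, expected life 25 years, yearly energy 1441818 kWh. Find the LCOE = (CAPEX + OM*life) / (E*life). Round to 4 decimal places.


Total cost = CAPEX + OM * lifetime = 4592022 + 5606 * 25 = 4592022 + 140150 = 4732172
Total generation = annual * lifetime = 1441818 * 25 = 36045450 kWh
LCOE = 4732172 / 36045450
LCOE = 0.1313 $/kWh

0.1313


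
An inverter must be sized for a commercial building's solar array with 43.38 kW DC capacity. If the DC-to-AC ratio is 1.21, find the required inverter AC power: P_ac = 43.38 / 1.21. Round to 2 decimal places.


The inverter AC capacity is determined by the DC/AC ratio.
Given: P_dc = 43.38 kW, DC/AC ratio = 1.21
P_ac = P_dc / ratio = 43.38 / 1.21
P_ac = 35.85 kW

35.85


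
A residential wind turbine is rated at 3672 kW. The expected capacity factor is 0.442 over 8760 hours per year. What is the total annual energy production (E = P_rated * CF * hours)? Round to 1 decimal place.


Annual energy = rated_kW * capacity_factor * hours_per_year
Given: P_rated = 3672 kW, CF = 0.442, hours = 8760
E = 3672 * 0.442 * 8760
E = 14217690.2 kWh

14217690.2


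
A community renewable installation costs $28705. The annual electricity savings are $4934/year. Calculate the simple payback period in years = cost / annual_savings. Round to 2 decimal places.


Simple payback period = initial cost / annual savings
Payback = 28705 / 4934
Payback = 5.82 years

5.82


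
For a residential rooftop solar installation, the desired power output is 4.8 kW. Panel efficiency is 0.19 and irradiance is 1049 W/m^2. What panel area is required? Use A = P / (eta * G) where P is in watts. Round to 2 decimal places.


Convert target power to watts: P = 4.8 * 1000 = 4800.0 W
Compute denominator: eta * G = 0.19 * 1049 = 199.31
Required area A = P / (eta * G) = 4800.0 / 199.31
A = 24.08 m^2

24.08


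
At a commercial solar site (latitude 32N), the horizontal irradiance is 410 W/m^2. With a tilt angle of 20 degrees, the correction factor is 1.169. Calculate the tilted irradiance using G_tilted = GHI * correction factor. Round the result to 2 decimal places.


Identify the given values:
  GHI = 410 W/m^2, tilt correction factor = 1.169
Apply the formula G_tilted = GHI * factor:
  G_tilted = 410 * 1.169
  G_tilted = 479.29 W/m^2

479.29


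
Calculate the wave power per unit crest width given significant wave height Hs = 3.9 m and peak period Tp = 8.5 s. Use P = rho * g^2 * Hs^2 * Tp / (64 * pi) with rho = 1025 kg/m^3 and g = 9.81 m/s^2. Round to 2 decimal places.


Apply wave power formula:
  g^2 = 9.81^2 = 96.2361
  Hs^2 = 3.9^2 = 15.21
  Numerator = rho * g^2 * Hs^2 * Tp = 1025 * 96.2361 * 15.21 * 8.5 = 12752931.29
  Denominator = 64 * pi = 201.0619
  P = 12752931.29 / 201.0619 = 63427.88 W/m

63427.88


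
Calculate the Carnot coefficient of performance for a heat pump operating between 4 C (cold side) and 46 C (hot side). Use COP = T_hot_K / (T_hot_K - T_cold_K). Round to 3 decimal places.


Convert to Kelvin:
  T_hot = 46 + 273.15 = 319.15 K
  T_cold = 4 + 273.15 = 277.15 K
Apply Carnot COP formula:
  COP = T_hot_K / (T_hot_K - T_cold_K) = 319.15 / 42.0
  COP = 7.599

7.599


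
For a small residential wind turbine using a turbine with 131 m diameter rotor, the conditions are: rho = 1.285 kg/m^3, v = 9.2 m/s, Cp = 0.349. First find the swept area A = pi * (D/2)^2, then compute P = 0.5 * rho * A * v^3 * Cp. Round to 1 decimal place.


Step 1 -- Compute swept area:
  A = pi * (D/2)^2 = pi * (131/2)^2 = 13478.22 m^2
Step 2 -- Apply wind power equation:
  P = 0.5 * rho * A * v^3 * Cp
  v^3 = 9.2^3 = 778.688
  P = 0.5 * 1.285 * 13478.22 * 778.688 * 0.349
  P = 2353393.3 W

2353393.3


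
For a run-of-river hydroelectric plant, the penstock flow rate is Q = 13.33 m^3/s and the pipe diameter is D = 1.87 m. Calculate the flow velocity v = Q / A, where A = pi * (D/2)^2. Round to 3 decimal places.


Compute pipe cross-sectional area:
  A = pi * (D/2)^2 = pi * (1.87/2)^2 = 2.7465 m^2
Calculate velocity:
  v = Q / A = 13.33 / 2.7465
  v = 4.854 m/s

4.854


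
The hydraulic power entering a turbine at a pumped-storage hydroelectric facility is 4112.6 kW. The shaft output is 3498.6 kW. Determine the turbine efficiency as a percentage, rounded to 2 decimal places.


Turbine efficiency = (output power / input power) * 100
eta = (3498.6 / 4112.6) * 100
eta = 85.07%

85.07


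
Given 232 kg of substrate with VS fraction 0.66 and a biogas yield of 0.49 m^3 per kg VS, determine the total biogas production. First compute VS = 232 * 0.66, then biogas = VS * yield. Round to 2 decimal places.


Compute volatile solids:
  VS = mass * VS_fraction = 232 * 0.66 = 153.12 kg
Calculate biogas volume:
  Biogas = VS * specific_yield = 153.12 * 0.49
  Biogas = 75.03 m^3

75.03


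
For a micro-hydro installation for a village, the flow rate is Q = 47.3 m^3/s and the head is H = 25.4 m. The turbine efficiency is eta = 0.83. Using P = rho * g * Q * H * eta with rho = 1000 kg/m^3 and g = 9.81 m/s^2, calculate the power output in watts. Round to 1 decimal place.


Apply the hydropower formula P = rho * g * Q * H * eta
rho * g = 1000 * 9.81 = 9810.0
P = 9810.0 * 47.3 * 25.4 * 0.83
P = 9782322.1 W

9782322.1


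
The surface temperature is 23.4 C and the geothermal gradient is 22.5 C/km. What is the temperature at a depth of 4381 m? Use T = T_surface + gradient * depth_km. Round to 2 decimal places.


Convert depth to km: 4381 / 1000 = 4.381 km
Temperature increase = gradient * depth_km = 22.5 * 4.381 = 98.57 C
Temperature at depth = T_surface + delta_T = 23.4 + 98.57
T = 121.97 C

121.97


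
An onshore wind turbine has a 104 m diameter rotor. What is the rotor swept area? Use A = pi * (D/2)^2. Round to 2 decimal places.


Compute the rotor radius:
  r = D / 2 = 104 / 2 = 52.0 m
Calculate swept area:
  A = pi * r^2 = pi * 52.0^2
  A = 8494.87 m^2

8494.87


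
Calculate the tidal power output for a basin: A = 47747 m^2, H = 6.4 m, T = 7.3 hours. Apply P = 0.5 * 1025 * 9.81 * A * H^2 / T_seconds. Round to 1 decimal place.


Convert period to seconds: T = 7.3 * 3600 = 26280.0 s
H^2 = 6.4^2 = 40.96
P = 0.5 * rho * g * A * H^2 / T
P = 0.5 * 1025 * 9.81 * 47747 * 40.96 / 26280.0
P = 374148.1 W

374148.1


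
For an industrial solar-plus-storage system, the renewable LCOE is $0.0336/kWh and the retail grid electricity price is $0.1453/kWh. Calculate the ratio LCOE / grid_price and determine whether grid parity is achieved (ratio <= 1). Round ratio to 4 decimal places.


Compare LCOE to grid price:
  LCOE = $0.0336/kWh, Grid price = $0.1453/kWh
  Ratio = LCOE / grid_price = 0.0336 / 0.1453 = 0.2312
  Grid parity achieved (ratio <= 1)? yes

0.2312


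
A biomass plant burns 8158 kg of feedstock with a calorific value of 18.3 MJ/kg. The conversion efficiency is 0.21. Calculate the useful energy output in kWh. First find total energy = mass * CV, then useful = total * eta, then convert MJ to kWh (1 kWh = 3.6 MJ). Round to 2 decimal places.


Total energy = mass * CV = 8158 * 18.3 = 149291.4 MJ
Useful energy = total * eta = 149291.4 * 0.21 = 31351.19 MJ
Convert to kWh: 31351.19 / 3.6
Useful energy = 8708.67 kWh

8708.67


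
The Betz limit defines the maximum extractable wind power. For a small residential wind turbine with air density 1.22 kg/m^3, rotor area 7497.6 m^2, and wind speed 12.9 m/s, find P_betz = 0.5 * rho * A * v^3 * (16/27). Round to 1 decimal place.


The Betz coefficient Cp_max = 16/27 = 0.5926
v^3 = 12.9^3 = 2146.689
P_betz = 0.5 * rho * A * v^3 * Cp_max
P_betz = 0.5 * 1.22 * 7497.6 * 2146.689 * 0.5926
P_betz = 5818050.0 W

5818050.0


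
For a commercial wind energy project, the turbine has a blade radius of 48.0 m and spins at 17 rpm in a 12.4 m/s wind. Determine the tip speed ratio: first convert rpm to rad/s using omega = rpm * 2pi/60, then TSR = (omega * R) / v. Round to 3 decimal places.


Convert rotational speed to rad/s:
  omega = 17 * 2 * pi / 60 = 1.7802 rad/s
Compute tip speed:
  v_tip = omega * R = 1.7802 * 48.0 = 85.451 m/s
Tip speed ratio:
  TSR = v_tip / v_wind = 85.451 / 12.4 = 6.891

6.891


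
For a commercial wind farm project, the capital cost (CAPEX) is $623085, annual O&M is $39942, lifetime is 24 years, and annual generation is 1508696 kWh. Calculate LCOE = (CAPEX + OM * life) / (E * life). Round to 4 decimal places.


Total cost = CAPEX + OM * lifetime = 623085 + 39942 * 24 = 623085 + 958608 = 1581693
Total generation = annual * lifetime = 1508696 * 24 = 36208704 kWh
LCOE = 1581693 / 36208704
LCOE = 0.0437 $/kWh

0.0437


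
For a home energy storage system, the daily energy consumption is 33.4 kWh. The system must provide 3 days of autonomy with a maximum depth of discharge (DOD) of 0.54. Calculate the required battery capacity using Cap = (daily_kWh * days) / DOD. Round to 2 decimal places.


Total energy needed = daily * days = 33.4 * 3 = 100.2 kWh
Account for depth of discharge:
  Cap = total_energy / DOD = 100.2 / 0.54
  Cap = 185.56 kWh

185.56


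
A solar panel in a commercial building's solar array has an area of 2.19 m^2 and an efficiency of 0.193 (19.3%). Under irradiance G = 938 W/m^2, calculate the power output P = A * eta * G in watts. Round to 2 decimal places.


Use the solar power formula P = A * eta * G.
Given: A = 2.19 m^2, eta = 0.193, G = 938 W/m^2
P = 2.19 * 0.193 * 938
P = 396.46 W

396.46


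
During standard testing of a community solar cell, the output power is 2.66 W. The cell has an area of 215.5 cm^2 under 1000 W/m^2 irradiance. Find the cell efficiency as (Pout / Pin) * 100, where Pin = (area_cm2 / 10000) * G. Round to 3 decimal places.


First compute the input power:
  Pin = area_cm2 / 10000 * G = 215.5 / 10000 * 1000 = 21.55 W
Then compute efficiency:
  Efficiency = (Pout / Pin) * 100 = (2.66 / 21.55) * 100
  Efficiency = 12.343%

12.343


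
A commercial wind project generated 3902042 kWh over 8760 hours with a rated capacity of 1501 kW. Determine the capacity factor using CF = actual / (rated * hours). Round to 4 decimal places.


Capacity factor = actual output / maximum possible output
Maximum possible = rated * hours = 1501 * 8760 = 13148760 kWh
CF = 3902042 / 13148760
CF = 0.2968

0.2968


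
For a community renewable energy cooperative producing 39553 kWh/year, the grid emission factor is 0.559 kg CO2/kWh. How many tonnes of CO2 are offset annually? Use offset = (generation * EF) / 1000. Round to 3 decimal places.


CO2 offset in kg = generation * emission_factor
CO2 offset = 39553 * 0.559 = 22110.13 kg
Convert to tonnes:
  CO2 offset = 22110.13 / 1000 = 22.110 tonnes

22.110


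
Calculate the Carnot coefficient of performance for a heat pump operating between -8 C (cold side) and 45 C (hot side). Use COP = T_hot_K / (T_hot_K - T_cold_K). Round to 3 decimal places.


Convert to Kelvin:
  T_hot = 45 + 273.15 = 318.15 K
  T_cold = -8 + 273.15 = 265.15 K
Apply Carnot COP formula:
  COP = T_hot_K / (T_hot_K - T_cold_K) = 318.15 / 53.0
  COP = 6.003

6.003


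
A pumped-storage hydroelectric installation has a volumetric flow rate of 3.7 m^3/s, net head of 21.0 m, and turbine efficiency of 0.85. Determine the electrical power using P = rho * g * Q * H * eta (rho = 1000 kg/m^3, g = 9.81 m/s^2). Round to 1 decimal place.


Apply the hydropower formula P = rho * g * Q * H * eta
rho * g = 1000 * 9.81 = 9810.0
P = 9810.0 * 3.7 * 21.0 * 0.85
P = 647901.5 W

647901.5


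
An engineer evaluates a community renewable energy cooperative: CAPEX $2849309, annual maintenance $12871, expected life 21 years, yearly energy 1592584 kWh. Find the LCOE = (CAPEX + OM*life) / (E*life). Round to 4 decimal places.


Total cost = CAPEX + OM * lifetime = 2849309 + 12871 * 21 = 2849309 + 270291 = 3119600
Total generation = annual * lifetime = 1592584 * 21 = 33444264 kWh
LCOE = 3119600 / 33444264
LCOE = 0.0933 $/kWh

0.0933


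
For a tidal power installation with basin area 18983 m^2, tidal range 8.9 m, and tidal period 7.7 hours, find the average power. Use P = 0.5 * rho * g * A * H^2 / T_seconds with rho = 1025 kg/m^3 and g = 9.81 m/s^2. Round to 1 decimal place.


Convert period to seconds: T = 7.7 * 3600 = 27720.0 s
H^2 = 8.9^2 = 79.21
P = 0.5 * rho * g * A * H^2 / T
P = 0.5 * 1025 * 9.81 * 18983 * 79.21 / 27720.0
P = 272718.4 W

272718.4


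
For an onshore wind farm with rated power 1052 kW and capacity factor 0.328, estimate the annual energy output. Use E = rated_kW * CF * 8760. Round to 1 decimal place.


Annual energy = rated_kW * capacity_factor * hours_per_year
Given: P_rated = 1052 kW, CF = 0.328, hours = 8760
E = 1052 * 0.328 * 8760
E = 3022690.6 kWh

3022690.6


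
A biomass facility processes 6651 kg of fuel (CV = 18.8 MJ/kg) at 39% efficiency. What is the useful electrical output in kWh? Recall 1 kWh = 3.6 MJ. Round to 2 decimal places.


Total energy = mass * CV = 6651 * 18.8 = 125038.8 MJ
Useful energy = total * eta = 125038.8 * 0.39 = 48765.13 MJ
Convert to kWh: 48765.13 / 3.6
Useful energy = 13545.87 kWh

13545.87


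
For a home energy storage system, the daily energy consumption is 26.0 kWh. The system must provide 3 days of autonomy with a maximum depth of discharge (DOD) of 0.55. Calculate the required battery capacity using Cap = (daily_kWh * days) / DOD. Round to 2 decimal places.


Total energy needed = daily * days = 26.0 * 3 = 78.0 kWh
Account for depth of discharge:
  Cap = total_energy / DOD = 78.0 / 0.55
  Cap = 141.82 kWh

141.82


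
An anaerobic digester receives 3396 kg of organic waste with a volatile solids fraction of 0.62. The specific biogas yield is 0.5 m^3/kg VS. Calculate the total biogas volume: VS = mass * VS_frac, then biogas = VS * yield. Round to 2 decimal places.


Compute volatile solids:
  VS = mass * VS_fraction = 3396 * 0.62 = 2105.52 kg
Calculate biogas volume:
  Biogas = VS * specific_yield = 2105.52 * 0.5
  Biogas = 1052.76 m^3

1052.76


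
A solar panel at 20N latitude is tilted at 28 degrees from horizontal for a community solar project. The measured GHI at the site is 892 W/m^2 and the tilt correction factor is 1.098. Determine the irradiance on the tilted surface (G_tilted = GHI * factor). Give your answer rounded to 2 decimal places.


Identify the given values:
  GHI = 892 W/m^2, tilt correction factor = 1.098
Apply the formula G_tilted = GHI * factor:
  G_tilted = 892 * 1.098
  G_tilted = 979.42 W/m^2

979.42


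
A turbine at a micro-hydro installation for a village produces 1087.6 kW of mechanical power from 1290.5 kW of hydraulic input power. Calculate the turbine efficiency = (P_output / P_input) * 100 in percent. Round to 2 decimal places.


Turbine efficiency = (output power / input power) * 100
eta = (1087.6 / 1290.5) * 100
eta = 84.28%

84.28


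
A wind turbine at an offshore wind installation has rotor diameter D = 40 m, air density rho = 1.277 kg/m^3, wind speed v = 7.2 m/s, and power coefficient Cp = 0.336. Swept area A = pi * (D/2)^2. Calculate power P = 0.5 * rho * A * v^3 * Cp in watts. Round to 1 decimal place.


Step 1 -- Compute swept area:
  A = pi * (D/2)^2 = pi * (40/2)^2 = 1256.64 m^2
Step 2 -- Apply wind power equation:
  P = 0.5 * rho * A * v^3 * Cp
  v^3 = 7.2^3 = 373.248
  P = 0.5 * 1.277 * 1256.64 * 373.248 * 0.336
  P = 100625.4 W

100625.4


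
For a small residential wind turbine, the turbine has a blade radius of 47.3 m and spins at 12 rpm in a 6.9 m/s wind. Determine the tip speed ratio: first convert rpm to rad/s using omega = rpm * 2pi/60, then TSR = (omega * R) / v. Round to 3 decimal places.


Convert rotational speed to rad/s:
  omega = 12 * 2 * pi / 60 = 1.2566 rad/s
Compute tip speed:
  v_tip = omega * R = 1.2566 * 47.3 = 59.439 m/s
Tip speed ratio:
  TSR = v_tip / v_wind = 59.439 / 6.9 = 8.614

8.614


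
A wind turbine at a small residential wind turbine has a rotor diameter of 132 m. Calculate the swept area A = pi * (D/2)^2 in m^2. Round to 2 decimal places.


Compute the rotor radius:
  r = D / 2 = 132 / 2 = 66.0 m
Calculate swept area:
  A = pi * r^2 = pi * 66.0^2
  A = 13684.78 m^2

13684.78


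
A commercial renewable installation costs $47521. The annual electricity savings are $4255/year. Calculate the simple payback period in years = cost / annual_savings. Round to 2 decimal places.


Simple payback period = initial cost / annual savings
Payback = 47521 / 4255
Payback = 11.17 years

11.17


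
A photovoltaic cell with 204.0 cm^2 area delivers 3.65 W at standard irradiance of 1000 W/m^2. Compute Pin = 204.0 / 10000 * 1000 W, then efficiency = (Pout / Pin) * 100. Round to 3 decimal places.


First compute the input power:
  Pin = area_cm2 / 10000 * G = 204.0 / 10000 * 1000 = 20.4 W
Then compute efficiency:
  Efficiency = (Pout / Pin) * 100 = (3.65 / 20.4) * 100
  Efficiency = 17.892%

17.892


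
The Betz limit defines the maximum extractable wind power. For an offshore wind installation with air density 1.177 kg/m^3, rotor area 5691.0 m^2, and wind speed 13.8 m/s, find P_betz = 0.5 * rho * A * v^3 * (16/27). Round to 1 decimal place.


The Betz coefficient Cp_max = 16/27 = 0.5926
v^3 = 13.8^3 = 2628.072
P_betz = 0.5 * rho * A * v^3 * Cp_max
P_betz = 0.5 * 1.177 * 5691.0 * 2628.072 * 0.5926
P_betz = 5215891.3 W

5215891.3


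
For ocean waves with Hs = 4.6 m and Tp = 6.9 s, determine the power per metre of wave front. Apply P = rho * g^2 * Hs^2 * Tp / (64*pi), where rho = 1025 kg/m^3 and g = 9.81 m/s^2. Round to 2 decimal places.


Apply wave power formula:
  g^2 = 9.81^2 = 96.2361
  Hs^2 = 4.6^2 = 21.16
  Numerator = rho * g^2 * Hs^2 * Tp = 1025 * 96.2361 * 21.16 * 6.9 = 14402126.93
  Denominator = 64 * pi = 201.0619
  P = 14402126.93 / 201.0619 = 71630.30 W/m

71630.30


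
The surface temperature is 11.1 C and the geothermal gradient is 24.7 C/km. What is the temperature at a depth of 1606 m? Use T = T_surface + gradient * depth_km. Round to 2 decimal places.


Convert depth to km: 1606 / 1000 = 1.606 km
Temperature increase = gradient * depth_km = 24.7 * 1.606 = 39.67 C
Temperature at depth = T_surface + delta_T = 11.1 + 39.67
T = 50.77 C

50.77


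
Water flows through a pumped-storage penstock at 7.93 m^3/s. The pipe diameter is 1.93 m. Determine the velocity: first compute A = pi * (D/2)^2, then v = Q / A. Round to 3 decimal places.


Compute pipe cross-sectional area:
  A = pi * (D/2)^2 = pi * (1.93/2)^2 = 2.9255 m^2
Calculate velocity:
  v = Q / A = 7.93 / 2.9255
  v = 2.711 m/s

2.711


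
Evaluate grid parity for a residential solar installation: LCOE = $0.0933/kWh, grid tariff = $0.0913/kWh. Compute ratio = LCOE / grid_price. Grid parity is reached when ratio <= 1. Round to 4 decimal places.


Compare LCOE to grid price:
  LCOE = $0.0933/kWh, Grid price = $0.0913/kWh
  Ratio = LCOE / grid_price = 0.0933 / 0.0913 = 1.0219
  Grid parity achieved (ratio <= 1)? no

1.0219


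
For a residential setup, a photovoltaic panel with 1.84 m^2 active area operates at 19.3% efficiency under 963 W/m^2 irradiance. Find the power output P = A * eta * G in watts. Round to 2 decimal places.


Use the solar power formula P = A * eta * G.
Given: A = 1.84 m^2, eta = 0.193, G = 963 W/m^2
P = 1.84 * 0.193 * 963
P = 341.98 W

341.98


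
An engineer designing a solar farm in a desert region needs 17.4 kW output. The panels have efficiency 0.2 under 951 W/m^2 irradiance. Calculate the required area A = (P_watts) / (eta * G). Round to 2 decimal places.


Convert target power to watts: P = 17.4 * 1000 = 17400.0 W
Compute denominator: eta * G = 0.2 * 951 = 190.2
Required area A = P / (eta * G) = 17400.0 / 190.2
A = 91.48 m^2

91.48


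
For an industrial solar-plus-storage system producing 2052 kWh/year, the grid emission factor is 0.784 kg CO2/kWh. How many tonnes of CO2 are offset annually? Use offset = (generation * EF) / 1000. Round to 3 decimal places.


CO2 offset in kg = generation * emission_factor
CO2 offset = 2052 * 0.784 = 1608.77 kg
Convert to tonnes:
  CO2 offset = 1608.77 / 1000 = 1.609 tonnes

1.609


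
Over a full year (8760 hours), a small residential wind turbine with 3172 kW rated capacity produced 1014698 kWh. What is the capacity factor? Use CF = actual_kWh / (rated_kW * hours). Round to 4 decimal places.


Capacity factor = actual output / maximum possible output
Maximum possible = rated * hours = 3172 * 8760 = 27786720 kWh
CF = 1014698 / 27786720
CF = 0.0365

0.0365


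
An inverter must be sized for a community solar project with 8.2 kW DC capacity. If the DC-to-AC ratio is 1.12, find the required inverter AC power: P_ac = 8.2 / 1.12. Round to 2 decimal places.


The inverter AC capacity is determined by the DC/AC ratio.
Given: P_dc = 8.2 kW, DC/AC ratio = 1.12
P_ac = P_dc / ratio = 8.2 / 1.12
P_ac = 7.32 kW

7.32


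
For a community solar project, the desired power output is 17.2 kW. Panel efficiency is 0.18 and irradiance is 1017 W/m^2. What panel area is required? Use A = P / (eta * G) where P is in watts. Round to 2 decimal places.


Convert target power to watts: P = 17.2 * 1000 = 17200.0 W
Compute denominator: eta * G = 0.18 * 1017 = 183.06
Required area A = P / (eta * G) = 17200.0 / 183.06
A = 93.96 m^2

93.96


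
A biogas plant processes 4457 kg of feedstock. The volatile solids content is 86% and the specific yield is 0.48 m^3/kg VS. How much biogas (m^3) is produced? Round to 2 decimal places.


Compute volatile solids:
  VS = mass * VS_fraction = 4457 * 0.86 = 3833.02 kg
Calculate biogas volume:
  Biogas = VS * specific_yield = 3833.02 * 0.48
  Biogas = 1839.85 m^3

1839.85


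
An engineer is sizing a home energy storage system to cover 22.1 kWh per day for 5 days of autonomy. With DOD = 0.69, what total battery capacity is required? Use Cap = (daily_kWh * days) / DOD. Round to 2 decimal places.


Total energy needed = daily * days = 22.1 * 5 = 110.5 kWh
Account for depth of discharge:
  Cap = total_energy / DOD = 110.5 / 0.69
  Cap = 160.14 kWh

160.14


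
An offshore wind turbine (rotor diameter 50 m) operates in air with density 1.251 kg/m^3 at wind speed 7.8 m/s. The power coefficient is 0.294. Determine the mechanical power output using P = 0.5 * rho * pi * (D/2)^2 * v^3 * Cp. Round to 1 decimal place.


Step 1 -- Compute swept area:
  A = pi * (D/2)^2 = pi * (50/2)^2 = 1963.5 m^2
Step 2 -- Apply wind power equation:
  P = 0.5 * rho * A * v^3 * Cp
  v^3 = 7.8^3 = 474.552
  P = 0.5 * 1.251 * 1963.5 * 474.552 * 0.294
  P = 171351.7 W

171351.7


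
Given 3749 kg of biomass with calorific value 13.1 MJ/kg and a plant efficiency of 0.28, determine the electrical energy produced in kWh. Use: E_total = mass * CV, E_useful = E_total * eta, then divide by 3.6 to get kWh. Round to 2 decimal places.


Total energy = mass * CV = 3749 * 13.1 = 49111.9 MJ
Useful energy = total * eta = 49111.9 * 0.28 = 13751.33 MJ
Convert to kWh: 13751.33 / 3.6
Useful energy = 3819.81 kWh

3819.81


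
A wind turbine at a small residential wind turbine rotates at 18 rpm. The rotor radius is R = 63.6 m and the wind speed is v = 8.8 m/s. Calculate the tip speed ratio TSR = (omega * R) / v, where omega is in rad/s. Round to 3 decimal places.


Convert rotational speed to rad/s:
  omega = 18 * 2 * pi / 60 = 1.885 rad/s
Compute tip speed:
  v_tip = omega * R = 1.885 * 63.6 = 119.883 m/s
Tip speed ratio:
  TSR = v_tip / v_wind = 119.883 / 8.8 = 13.623

13.623


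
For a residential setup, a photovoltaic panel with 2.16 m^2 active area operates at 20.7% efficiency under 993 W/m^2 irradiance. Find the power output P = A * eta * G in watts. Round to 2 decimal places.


Use the solar power formula P = A * eta * G.
Given: A = 2.16 m^2, eta = 0.207, G = 993 W/m^2
P = 2.16 * 0.207 * 993
P = 443.99 W

443.99


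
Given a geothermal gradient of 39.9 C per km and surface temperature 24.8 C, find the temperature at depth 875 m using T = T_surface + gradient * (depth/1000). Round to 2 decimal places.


Convert depth to km: 875 / 1000 = 0.875 km
Temperature increase = gradient * depth_km = 39.9 * 0.875 = 34.91 C
Temperature at depth = T_surface + delta_T = 24.8 + 34.91
T = 59.71 C

59.71


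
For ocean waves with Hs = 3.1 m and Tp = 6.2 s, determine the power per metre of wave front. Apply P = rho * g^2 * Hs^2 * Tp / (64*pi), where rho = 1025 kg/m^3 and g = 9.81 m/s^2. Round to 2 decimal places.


Apply wave power formula:
  g^2 = 9.81^2 = 96.2361
  Hs^2 = 3.1^2 = 9.61
  Numerator = rho * g^2 * Hs^2 * Tp = 1025 * 96.2361 * 9.61 * 6.2 = 5877287.79
  Denominator = 64 * pi = 201.0619
  P = 5877287.79 / 201.0619 = 29231.23 W/m

29231.23


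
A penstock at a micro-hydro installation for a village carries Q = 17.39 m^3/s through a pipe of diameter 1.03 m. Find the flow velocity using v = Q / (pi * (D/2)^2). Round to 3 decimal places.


Compute pipe cross-sectional area:
  A = pi * (D/2)^2 = pi * (1.03/2)^2 = 0.8332 m^2
Calculate velocity:
  v = Q / A = 17.39 / 0.8332
  v = 20.871 m/s

20.871


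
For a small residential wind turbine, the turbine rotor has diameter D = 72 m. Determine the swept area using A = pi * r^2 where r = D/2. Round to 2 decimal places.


Compute the rotor radius:
  r = D / 2 = 72 / 2 = 36.0 m
Calculate swept area:
  A = pi * r^2 = pi * 36.0^2
  A = 4071.50 m^2

4071.50


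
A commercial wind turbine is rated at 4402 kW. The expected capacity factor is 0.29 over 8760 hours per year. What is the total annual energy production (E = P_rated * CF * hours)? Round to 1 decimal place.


Annual energy = rated_kW * capacity_factor * hours_per_year
Given: P_rated = 4402 kW, CF = 0.29, hours = 8760
E = 4402 * 0.29 * 8760
E = 11182840.8 kWh

11182840.8


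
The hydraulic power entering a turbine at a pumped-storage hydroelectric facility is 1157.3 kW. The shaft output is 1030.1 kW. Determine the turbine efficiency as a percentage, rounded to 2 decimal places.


Turbine efficiency = (output power / input power) * 100
eta = (1030.1 / 1157.3) * 100
eta = 89.01%

89.01


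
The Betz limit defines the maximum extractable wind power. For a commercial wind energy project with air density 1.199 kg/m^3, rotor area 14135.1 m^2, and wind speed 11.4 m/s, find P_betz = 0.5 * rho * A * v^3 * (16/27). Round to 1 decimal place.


The Betz coefficient Cp_max = 16/27 = 0.5926
v^3 = 11.4^3 = 1481.544
P_betz = 0.5 * rho * A * v^3 * Cp_max
P_betz = 0.5 * 1.199 * 14135.1 * 1481.544 * 0.5926
P_betz = 7439758.6 W

7439758.6


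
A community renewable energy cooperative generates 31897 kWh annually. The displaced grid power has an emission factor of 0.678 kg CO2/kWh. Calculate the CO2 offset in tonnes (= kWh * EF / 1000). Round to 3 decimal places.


CO2 offset in kg = generation * emission_factor
CO2 offset = 31897 * 0.678 = 21626.17 kg
Convert to tonnes:
  CO2 offset = 21626.17 / 1000 = 21.626 tonnes

21.626


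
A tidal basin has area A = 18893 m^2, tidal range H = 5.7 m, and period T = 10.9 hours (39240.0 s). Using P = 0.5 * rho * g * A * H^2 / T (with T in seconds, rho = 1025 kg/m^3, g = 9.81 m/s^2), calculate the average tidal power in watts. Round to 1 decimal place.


Convert period to seconds: T = 10.9 * 3600 = 39240.0 s
H^2 = 5.7^2 = 32.49
P = 0.5 * rho * g * A * H^2 / T
P = 0.5 * 1025 * 9.81 * 18893 * 32.49 / 39240.0
P = 78647.4 W

78647.4


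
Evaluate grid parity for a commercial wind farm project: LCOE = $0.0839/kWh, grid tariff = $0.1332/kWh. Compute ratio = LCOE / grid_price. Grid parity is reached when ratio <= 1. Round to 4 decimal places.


Compare LCOE to grid price:
  LCOE = $0.0839/kWh, Grid price = $0.1332/kWh
  Ratio = LCOE / grid_price = 0.0839 / 0.1332 = 0.6299
  Grid parity achieved (ratio <= 1)? yes

0.6299


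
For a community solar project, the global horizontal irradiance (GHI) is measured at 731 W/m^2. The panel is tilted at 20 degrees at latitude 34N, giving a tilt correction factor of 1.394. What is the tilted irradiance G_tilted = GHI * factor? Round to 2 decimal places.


Identify the given values:
  GHI = 731 W/m^2, tilt correction factor = 1.394
Apply the formula G_tilted = GHI * factor:
  G_tilted = 731 * 1.394
  G_tilted = 1019.01 W/m^2

1019.01


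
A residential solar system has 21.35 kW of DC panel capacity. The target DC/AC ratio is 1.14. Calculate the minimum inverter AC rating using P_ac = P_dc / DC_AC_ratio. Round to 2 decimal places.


The inverter AC capacity is determined by the DC/AC ratio.
Given: P_dc = 21.35 kW, DC/AC ratio = 1.14
P_ac = P_dc / ratio = 21.35 / 1.14
P_ac = 18.73 kW

18.73


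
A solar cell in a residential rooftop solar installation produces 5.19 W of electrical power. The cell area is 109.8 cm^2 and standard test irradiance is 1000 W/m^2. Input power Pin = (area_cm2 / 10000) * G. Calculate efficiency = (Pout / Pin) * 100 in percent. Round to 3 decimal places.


First compute the input power:
  Pin = area_cm2 / 10000 * G = 109.8 / 10000 * 1000 = 10.98 W
Then compute efficiency:
  Efficiency = (Pout / Pin) * 100 = (5.19 / 10.98) * 100
  Efficiency = 47.268%

47.268


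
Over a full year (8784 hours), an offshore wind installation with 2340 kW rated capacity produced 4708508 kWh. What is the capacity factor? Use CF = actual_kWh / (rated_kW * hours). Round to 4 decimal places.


Capacity factor = actual output / maximum possible output
Maximum possible = rated * hours = 2340 * 8784 = 20554560 kWh
CF = 4708508 / 20554560
CF = 0.2291

0.2291


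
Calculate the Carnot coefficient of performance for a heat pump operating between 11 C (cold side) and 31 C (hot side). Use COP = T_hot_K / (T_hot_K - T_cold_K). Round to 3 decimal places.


Convert to Kelvin:
  T_hot = 31 + 273.15 = 304.15 K
  T_cold = 11 + 273.15 = 284.15 K
Apply Carnot COP formula:
  COP = T_hot_K / (T_hot_K - T_cold_K) = 304.15 / 20.0
  COP = 15.208

15.208


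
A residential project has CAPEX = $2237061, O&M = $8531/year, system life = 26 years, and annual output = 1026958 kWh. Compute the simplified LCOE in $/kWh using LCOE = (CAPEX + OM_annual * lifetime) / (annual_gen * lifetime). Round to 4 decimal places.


Total cost = CAPEX + OM * lifetime = 2237061 + 8531 * 26 = 2237061 + 221806 = 2458867
Total generation = annual * lifetime = 1026958 * 26 = 26700908 kWh
LCOE = 2458867 / 26700908
LCOE = 0.0921 $/kWh

0.0921


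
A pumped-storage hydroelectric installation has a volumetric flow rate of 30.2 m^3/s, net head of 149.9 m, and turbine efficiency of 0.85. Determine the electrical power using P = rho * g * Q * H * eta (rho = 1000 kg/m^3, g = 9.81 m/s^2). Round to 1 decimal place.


Apply the hydropower formula P = rho * g * Q * H * eta
rho * g = 1000 * 9.81 = 9810.0
P = 9810.0 * 30.2 * 149.9 * 0.85
P = 37748222.7 W

37748222.7


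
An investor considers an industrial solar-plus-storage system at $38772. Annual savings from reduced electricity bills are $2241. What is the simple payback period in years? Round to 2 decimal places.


Simple payback period = initial cost / annual savings
Payback = 38772 / 2241
Payback = 17.30 years

17.30


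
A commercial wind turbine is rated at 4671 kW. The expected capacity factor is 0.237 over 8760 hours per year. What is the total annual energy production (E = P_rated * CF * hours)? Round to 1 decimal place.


Annual energy = rated_kW * capacity_factor * hours_per_year
Given: P_rated = 4671 kW, CF = 0.237, hours = 8760
E = 4671 * 0.237 * 8760
E = 9697556.5 kWh

9697556.5


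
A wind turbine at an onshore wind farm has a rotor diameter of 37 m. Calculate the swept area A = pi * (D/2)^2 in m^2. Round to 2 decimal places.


Compute the rotor radius:
  r = D / 2 = 37 / 2 = 18.5 m
Calculate swept area:
  A = pi * r^2 = pi * 18.5^2
  A = 1075.21 m^2

1075.21


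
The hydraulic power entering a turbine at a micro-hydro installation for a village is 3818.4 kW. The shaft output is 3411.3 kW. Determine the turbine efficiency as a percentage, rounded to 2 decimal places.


Turbine efficiency = (output power / input power) * 100
eta = (3411.3 / 3818.4) * 100
eta = 89.34%

89.34


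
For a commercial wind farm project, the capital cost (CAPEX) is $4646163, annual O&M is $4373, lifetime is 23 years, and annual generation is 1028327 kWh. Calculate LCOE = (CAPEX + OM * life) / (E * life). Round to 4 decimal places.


Total cost = CAPEX + OM * lifetime = 4646163 + 4373 * 23 = 4646163 + 100579 = 4746742
Total generation = annual * lifetime = 1028327 * 23 = 23651521 kWh
LCOE = 4746742 / 23651521
LCOE = 0.2007 $/kWh

0.2007


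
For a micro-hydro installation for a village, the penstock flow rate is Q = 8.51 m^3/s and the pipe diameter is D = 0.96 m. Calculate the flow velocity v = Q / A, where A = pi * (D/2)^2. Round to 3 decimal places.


Compute pipe cross-sectional area:
  A = pi * (D/2)^2 = pi * (0.96/2)^2 = 0.7238 m^2
Calculate velocity:
  v = Q / A = 8.51 / 0.7238
  v = 11.757 m/s

11.757


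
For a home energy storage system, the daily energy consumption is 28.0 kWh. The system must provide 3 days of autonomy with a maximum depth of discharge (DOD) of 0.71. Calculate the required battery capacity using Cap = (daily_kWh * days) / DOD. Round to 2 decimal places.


Total energy needed = daily * days = 28.0 * 3 = 84.0 kWh
Account for depth of discharge:
  Cap = total_energy / DOD = 84.0 / 0.71
  Cap = 118.31 kWh

118.31


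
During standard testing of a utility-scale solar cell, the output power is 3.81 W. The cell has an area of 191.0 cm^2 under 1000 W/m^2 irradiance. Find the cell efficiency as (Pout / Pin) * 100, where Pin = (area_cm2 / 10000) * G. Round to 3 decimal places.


First compute the input power:
  Pin = area_cm2 / 10000 * G = 191.0 / 10000 * 1000 = 19.1 W
Then compute efficiency:
  Efficiency = (Pout / Pin) * 100 = (3.81 / 19.1) * 100
  Efficiency = 19.948%

19.948


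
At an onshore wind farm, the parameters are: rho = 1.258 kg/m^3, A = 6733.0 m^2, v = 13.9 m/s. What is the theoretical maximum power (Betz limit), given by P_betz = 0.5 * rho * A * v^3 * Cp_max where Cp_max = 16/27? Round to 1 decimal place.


The Betz coefficient Cp_max = 16/27 = 0.5926
v^3 = 13.9^3 = 2685.619
P_betz = 0.5 * rho * A * v^3 * Cp_max
P_betz = 0.5 * 1.258 * 6733.0 * 2685.619 * 0.5926
P_betz = 6739999.7 W

6739999.7


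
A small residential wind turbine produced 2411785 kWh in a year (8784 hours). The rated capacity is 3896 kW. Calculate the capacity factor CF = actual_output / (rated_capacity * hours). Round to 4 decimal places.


Capacity factor = actual output / maximum possible output
Maximum possible = rated * hours = 3896 * 8784 = 34222464 kWh
CF = 2411785 / 34222464
CF = 0.0705

0.0705


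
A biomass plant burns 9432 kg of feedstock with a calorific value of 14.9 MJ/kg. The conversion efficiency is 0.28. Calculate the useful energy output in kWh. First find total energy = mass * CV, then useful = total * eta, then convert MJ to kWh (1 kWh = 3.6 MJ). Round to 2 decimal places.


Total energy = mass * CV = 9432 * 14.9 = 140536.8 MJ
Useful energy = total * eta = 140536.8 * 0.28 = 39350.3 MJ
Convert to kWh: 39350.3 / 3.6
Useful energy = 10930.64 kWh

10930.64


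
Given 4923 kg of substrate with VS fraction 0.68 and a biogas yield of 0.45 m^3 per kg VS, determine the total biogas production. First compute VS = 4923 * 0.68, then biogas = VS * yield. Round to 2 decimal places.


Compute volatile solids:
  VS = mass * VS_fraction = 4923 * 0.68 = 3347.64 kg
Calculate biogas volume:
  Biogas = VS * specific_yield = 3347.64 * 0.45
  Biogas = 1506.44 m^3

1506.44


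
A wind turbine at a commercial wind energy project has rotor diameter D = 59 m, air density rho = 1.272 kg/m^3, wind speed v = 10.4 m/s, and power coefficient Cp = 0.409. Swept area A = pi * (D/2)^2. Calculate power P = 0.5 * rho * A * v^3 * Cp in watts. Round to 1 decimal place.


Step 1 -- Compute swept area:
  A = pi * (D/2)^2 = pi * (59/2)^2 = 2733.97 m^2
Step 2 -- Apply wind power equation:
  P = 0.5 * rho * A * v^3 * Cp
  v^3 = 10.4^3 = 1124.864
  P = 0.5 * 1.272 * 2733.97 * 1124.864 * 0.409
  P = 799971.2 W

799971.2
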